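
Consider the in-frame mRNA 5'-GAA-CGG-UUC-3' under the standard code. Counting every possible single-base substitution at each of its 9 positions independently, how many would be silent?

Codon 1 (GAA, Glu): 1 synonymous substitution.
Codon 2 (CGG, Arg): 4 synonymous substitutions.
Codon 3 (UUC, Phe): 1 synonymous substitution.
Total: 1 + 4 + 1 = 6.

6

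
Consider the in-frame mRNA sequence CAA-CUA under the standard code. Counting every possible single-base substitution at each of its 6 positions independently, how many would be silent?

Codon 1 (CAA, Gln): 1 synonymous substitution.
Codon 2 (CUA, Leu): 4 synonymous substitutions.
Total: 1 + 4 = 5.

5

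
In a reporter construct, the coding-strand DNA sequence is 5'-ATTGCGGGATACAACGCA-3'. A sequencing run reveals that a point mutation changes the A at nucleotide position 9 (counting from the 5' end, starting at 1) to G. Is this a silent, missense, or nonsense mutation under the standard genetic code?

Position 9 falls in codon 3: GGA → Gly.
After the substitution the codon is GGG → Gly.
Both encode Gly, so the change is synonymous.

silent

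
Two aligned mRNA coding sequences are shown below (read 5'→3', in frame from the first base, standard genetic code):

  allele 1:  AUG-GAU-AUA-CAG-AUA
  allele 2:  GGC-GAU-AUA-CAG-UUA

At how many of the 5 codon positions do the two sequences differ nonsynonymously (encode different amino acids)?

Codon 1: AUG Met / GGC Gly — nonsynonymous.
Codon 2: GAU Asp / GAU Asp — identical.
Codon 3: AUA Ile / AUA Ile — identical.
Codon 4: CAG Gln / CAG Gln — identical.
Codon 5: AUA Ile / UUA Leu — nonsynonymous.
Nonsynonymous differences: 2.

2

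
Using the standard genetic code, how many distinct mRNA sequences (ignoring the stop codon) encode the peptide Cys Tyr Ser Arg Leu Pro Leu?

Cys: 2 codons.
Tyr: 2 codons.
Ser: 6 codons.
Arg: 6 codons.
Leu: 6 codons.
Pro: 4 codons.
Leu: 6 codons.
2 × 2 × 6 × 6 × 6 × 4 × 6 = 20736.

20736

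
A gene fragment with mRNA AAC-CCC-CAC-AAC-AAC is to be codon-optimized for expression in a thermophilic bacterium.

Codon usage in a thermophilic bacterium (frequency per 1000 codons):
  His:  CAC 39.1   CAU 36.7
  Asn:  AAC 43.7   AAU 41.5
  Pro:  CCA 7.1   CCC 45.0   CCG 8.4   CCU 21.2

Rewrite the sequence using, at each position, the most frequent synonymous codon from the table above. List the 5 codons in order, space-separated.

Codon 1 (Asn): best is AAC at 43.7.
Codon 2 (Pro): best is CCC at 45.0.
Codon 3 (His): best is CAC at 39.1.
Codon 4 (Asn): best is AAC at 43.7.
Codon 5 (Asn): best is AAC at 43.7.

AAC CCC CAC AAC AAC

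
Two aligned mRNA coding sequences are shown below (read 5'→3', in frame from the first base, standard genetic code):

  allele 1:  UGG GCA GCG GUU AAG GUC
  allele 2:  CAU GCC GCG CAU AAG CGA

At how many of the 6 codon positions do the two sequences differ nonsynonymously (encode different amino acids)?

Codon 1: UGG Trp / CAU His — nonsynonymous.
Codon 2: GCA Ala / GCC Ala — synonymous.
Codon 3: GCG Ala / GCG Ala — identical.
Codon 4: GUU Val / CAU His — nonsynonymous.
Codon 5: AAG Lys / AAG Lys — identical.
Codon 6: GUC Val / CGA Arg — nonsynonymous.
Nonsynonymous differences: 3.

3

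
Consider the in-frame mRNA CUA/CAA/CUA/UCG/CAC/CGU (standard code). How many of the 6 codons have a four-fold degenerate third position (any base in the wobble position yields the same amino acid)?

Codon 1 CUA (Leu): third position 4-fold.
Codon 2 CAA (Gln): third position 2-fold.
Codon 3 CUA (Leu): third position 4-fold.
Codon 4 UCG (Ser): third position 4-fold.
Codon 5 CAC (His): third position 2-fold.
Codon 6 CGU (Arg): third position 4-fold.
Four-fold degenerate third positions: 4.

4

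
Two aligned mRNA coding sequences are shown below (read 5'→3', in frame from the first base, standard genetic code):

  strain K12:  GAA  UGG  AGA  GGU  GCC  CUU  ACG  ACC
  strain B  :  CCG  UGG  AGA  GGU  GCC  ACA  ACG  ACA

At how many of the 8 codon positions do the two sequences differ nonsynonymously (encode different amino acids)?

2

Codon 1: GAA Glu / CCG Pro — nonsynonymous.
Codon 2: UGG Trp / UGG Trp — identical.
Codon 3: AGA Arg / AGA Arg — identical.
Codon 4: GGU Gly / GGU Gly — identical.
Codon 5: GCC Ala / GCC Ala — identical.
Codon 6: CUU Leu / ACA Thr — nonsynonymous.
Codon 7: ACG Thr / ACG Thr — identical.
Codon 8: ACC Thr / ACA Thr — synonymous.
Nonsynonymous differences: 2.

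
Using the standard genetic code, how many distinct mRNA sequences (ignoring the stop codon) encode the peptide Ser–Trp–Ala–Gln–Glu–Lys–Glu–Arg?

2304

Ser: 6 codons.
Trp: 1 codon.
Ala: 4 codons.
Gln: 2 codons.
Glu: 2 codons.
Lys: 2 codons.
Glu: 2 codons.
Arg: 6 codons.
6 × 1 × 4 × 2 × 2 × 2 × 2 × 6 = 2304.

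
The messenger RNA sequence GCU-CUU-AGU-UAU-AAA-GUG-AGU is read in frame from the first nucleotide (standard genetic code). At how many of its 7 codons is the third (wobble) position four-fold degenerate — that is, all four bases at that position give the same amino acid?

3

Codon 1 GCU (Ala): third position 4-fold.
Codon 2 CUU (Leu): third position 4-fold.
Codon 3 AGU (Ser): third position 2-fold.
Codon 4 UAU (Tyr): third position 2-fold.
Codon 5 AAA (Lys): third position 2-fold.
Codon 6 GUG (Val): third position 4-fold.
Codon 7 AGU (Ser): third position 2-fold.
Four-fold degenerate third positions: 3.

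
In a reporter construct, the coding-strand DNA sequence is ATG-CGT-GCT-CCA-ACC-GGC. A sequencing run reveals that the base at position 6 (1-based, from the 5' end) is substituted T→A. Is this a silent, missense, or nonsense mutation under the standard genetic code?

silent

Position 6 falls in codon 2: CGT → Arg.
After the substitution the codon is CGA → Arg.
Both encode Arg, so the change is synonymous.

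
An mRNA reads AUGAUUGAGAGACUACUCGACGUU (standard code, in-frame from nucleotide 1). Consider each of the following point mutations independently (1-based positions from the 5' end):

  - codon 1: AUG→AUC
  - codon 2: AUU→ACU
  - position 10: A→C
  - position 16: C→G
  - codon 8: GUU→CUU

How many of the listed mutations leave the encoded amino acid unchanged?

Codon 1: AUG (Met) → AUC (Ile) — missense.
Codon 2: AUU (Ile) → ACU (Thr) — missense.
Codon 4: AGA (Arg) → CGA (Arg) — synonymous.
Codon 6: CUC (Leu) → GUC (Val) — missense.
Codon 8: GUU (Val) → CUU (Leu) — missense.
Synonymous: 1 of 5.

1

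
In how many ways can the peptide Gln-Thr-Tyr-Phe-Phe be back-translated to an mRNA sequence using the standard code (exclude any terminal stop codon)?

Gln: 2 codons.
Thr: 4 codons.
Tyr: 2 codons.
Phe: 2 codons.
Phe: 2 codons.
2 × 4 × 2 × 2 × 2 = 64.

64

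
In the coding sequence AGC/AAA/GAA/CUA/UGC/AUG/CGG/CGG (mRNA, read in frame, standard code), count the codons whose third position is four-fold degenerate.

Codon 1 AGC (Ser): third position 2-fold.
Codon 2 AAA (Lys): third position 2-fold.
Codon 3 GAA (Glu): third position 2-fold.
Codon 4 CUA (Leu): third position 4-fold.
Codon 5 UGC (Cys): third position 2-fold.
Codon 6 AUG (Met): third position 1-fold.
Codon 7 CGG (Arg): third position 4-fold.
Codon 8 CGG (Arg): third position 4-fold.
Four-fold degenerate third positions: 3.

3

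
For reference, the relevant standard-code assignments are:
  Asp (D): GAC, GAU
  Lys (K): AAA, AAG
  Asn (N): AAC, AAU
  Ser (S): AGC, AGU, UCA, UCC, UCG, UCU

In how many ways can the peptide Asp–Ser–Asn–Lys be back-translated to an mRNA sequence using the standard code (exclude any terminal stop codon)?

48

Asp: 2 codons.
Ser: 6 codons.
Asn: 2 codons.
Lys: 2 codons.
2 × 6 × 2 × 2 = 48.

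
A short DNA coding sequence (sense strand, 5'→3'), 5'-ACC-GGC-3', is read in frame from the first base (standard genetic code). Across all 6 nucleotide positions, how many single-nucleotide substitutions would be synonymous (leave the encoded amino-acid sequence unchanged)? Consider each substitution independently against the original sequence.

Codon 1 (ACC, Thr): 3 synonymous substitutions.
Codon 2 (GGC, Gly): 3 synonymous substitutions.
Total: 3 + 3 = 6.

6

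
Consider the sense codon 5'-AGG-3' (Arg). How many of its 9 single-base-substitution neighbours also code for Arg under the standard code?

Position 1: CGG → 1 synonymous.
Position 2: none → 0 synonymous.
Position 3: AGA → 1 synonymous.
Total: 1 + 0 + 1 = 2.

2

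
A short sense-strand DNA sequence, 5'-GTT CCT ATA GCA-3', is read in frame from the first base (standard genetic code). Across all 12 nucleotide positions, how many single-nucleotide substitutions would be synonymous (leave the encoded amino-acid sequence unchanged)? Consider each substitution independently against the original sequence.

Codon 1 (GTT, Val): 3 synonymous substitutions.
Codon 2 (CCT, Pro): 3 synonymous substitutions.
Codon 3 (ATA, Ile): 2 synonymous substitutions.
Codon 4 (GCA, Ala): 3 synonymous substitutions.
Total: 3 + 3 + 2 + 3 = 11.

11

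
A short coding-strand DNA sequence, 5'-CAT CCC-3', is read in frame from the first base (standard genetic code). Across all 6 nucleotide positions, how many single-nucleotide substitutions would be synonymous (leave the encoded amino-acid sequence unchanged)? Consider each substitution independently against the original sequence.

Codon 1 (CAT, His): 1 synonymous substitution.
Codon 2 (CCC, Pro): 3 synonymous substitutions.
Total: 1 + 3 = 4.

4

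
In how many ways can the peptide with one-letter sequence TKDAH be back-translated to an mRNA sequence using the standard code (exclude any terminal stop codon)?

128

Thr: 4 codons.
Lys: 2 codons.
Asp: 2 codons.
Ala: 4 codons.
His: 2 codons.
4 × 2 × 2 × 4 × 2 = 128.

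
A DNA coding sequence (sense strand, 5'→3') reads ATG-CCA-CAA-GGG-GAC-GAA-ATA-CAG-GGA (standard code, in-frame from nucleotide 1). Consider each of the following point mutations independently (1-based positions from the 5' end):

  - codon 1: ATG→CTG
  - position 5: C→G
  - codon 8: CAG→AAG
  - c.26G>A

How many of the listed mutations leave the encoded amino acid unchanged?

Codon 1: ATG (Met) → CTG (Leu) — missense.
Codon 2: CCA (Pro) → CGA (Arg) — missense.
Codon 8: CAG (Gln) → AAG (Lys) — missense.
Codon 9: GGA (Gly) → GAA (Glu) — missense.
Synonymous: 0 of 4.

0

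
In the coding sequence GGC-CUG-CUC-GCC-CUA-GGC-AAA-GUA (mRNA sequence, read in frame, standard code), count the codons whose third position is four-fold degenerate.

Codon 1 GGC (Gly): third position 4-fold.
Codon 2 CUG (Leu): third position 4-fold.
Codon 3 CUC (Leu): third position 4-fold.
Codon 4 GCC (Ala): third position 4-fold.
Codon 5 CUA (Leu): third position 4-fold.
Codon 6 GGC (Gly): third position 4-fold.
Codon 7 AAA (Lys): third position 2-fold.
Codon 8 GUA (Val): third position 4-fold.
Four-fold degenerate third positions: 7.

7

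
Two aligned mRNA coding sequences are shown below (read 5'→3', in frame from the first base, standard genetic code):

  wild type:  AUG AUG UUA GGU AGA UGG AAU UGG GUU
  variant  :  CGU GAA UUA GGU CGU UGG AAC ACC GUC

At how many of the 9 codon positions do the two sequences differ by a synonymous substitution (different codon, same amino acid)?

3

Codon 1: AUG Met / CGU Arg — nonsynonymous.
Codon 2: AUG Met / GAA Glu — nonsynonymous.
Codon 3: UUA Leu / UUA Leu — identical.
Codon 4: GGU Gly / GGU Gly — identical.
Codon 5: AGA Arg / CGU Arg — synonymous.
Codon 6: UGG Trp / UGG Trp — identical.
Codon 7: AAU Asn / AAC Asn — synonymous.
Codon 8: UGG Trp / ACC Thr — nonsynonymous.
Codon 9: GUU Val / GUC Val — synonymous.
Synonymous differences: 3.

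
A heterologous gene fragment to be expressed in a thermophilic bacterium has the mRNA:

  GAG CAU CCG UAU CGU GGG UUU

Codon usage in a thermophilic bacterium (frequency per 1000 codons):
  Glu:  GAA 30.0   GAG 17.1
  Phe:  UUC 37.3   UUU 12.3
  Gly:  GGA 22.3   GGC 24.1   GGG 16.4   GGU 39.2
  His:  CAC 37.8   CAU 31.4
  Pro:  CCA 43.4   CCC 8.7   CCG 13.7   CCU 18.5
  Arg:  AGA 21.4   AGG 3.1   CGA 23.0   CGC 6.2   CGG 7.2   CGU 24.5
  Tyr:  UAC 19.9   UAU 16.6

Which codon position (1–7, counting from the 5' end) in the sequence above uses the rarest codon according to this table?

Codon 1 GAG (Glu): 17.1 per 1000.
Codon 2 CAU (His): 31.4 per 1000.
Codon 3 CCG (Pro): 13.7 per 1000.
Codon 4 UAU (Tyr): 16.6 per 1000.
Codon 5 CGU (Arg): 24.5 per 1000.
Codon 6 GGG (Gly): 16.4 per 1000.
Codon 7 UUU (Phe): 12.3 per 1000.
Lowest frequency is 12.3 at codon 7.

7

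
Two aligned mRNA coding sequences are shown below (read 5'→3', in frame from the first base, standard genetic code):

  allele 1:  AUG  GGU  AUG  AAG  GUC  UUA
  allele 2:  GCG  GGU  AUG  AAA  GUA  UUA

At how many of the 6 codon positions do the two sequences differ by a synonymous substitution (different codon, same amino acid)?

2

Codon 1: AUG Met / GCG Ala — nonsynonymous.
Codon 2: GGU Gly / GGU Gly — identical.
Codon 3: AUG Met / AUG Met — identical.
Codon 4: AAG Lys / AAA Lys — synonymous.
Codon 5: GUC Val / GUA Val — synonymous.
Codon 6: UUA Leu / UUA Leu — identical.
Synonymous differences: 2.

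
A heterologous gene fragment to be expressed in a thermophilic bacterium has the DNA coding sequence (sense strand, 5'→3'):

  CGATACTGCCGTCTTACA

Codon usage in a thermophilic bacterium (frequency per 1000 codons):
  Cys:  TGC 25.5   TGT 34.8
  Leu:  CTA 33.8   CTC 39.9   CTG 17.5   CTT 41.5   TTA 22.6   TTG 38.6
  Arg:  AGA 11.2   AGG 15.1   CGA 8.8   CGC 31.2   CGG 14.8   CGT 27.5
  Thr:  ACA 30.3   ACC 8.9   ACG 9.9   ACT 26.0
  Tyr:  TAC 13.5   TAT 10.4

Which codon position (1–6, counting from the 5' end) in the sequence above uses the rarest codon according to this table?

1

Codon 1 CGA (Arg): 8.8 per 1000.
Codon 2 TAC (Tyr): 13.5 per 1000.
Codon 3 TGC (Cys): 25.5 per 1000.
Codon 4 CGT (Arg): 27.5 per 1000.
Codon 5 CTT (Leu): 41.5 per 1000.
Codon 6 ACA (Thr): 30.3 per 1000.
Lowest frequency is 8.8 at codon 1.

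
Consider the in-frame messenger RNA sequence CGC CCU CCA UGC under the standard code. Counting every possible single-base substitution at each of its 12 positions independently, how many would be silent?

10

Codon 1 (CGC, Arg): 3 synonymous substitutions.
Codon 2 (CCU, Pro): 3 synonymous substitutions.
Codon 3 (CCA, Pro): 3 synonymous substitutions.
Codon 4 (UGC, Cys): 1 synonymous substitution.
Total: 3 + 3 + 3 + 1 = 10.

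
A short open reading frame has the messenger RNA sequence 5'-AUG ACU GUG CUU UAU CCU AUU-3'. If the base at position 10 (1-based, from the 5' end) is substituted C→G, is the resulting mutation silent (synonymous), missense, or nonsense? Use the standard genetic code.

Position 10 falls in codon 4: CUU → Leu.
After the substitution the codon is GUU → Val.
Leu ≠ Val, so this is a missense mutation.

missense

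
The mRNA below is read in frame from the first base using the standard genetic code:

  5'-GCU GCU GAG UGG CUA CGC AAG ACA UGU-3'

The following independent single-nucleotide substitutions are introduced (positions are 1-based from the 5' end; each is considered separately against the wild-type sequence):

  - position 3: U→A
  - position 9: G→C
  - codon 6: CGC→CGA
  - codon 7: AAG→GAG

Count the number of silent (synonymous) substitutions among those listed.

Codon 1: GCU (Ala) → GCA (Ala) — synonymous.
Codon 3: GAG (Glu) → GAC (Asp) — missense.
Codon 6: CGC (Arg) → CGA (Arg) — synonymous.
Codon 7: AAG (Lys) → GAG (Glu) — missense.
Synonymous: 2 of 4.

2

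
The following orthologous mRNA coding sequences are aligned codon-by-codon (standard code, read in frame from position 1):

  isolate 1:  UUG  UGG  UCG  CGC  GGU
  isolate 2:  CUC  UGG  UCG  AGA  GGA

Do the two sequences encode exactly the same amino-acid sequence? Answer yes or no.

yes

Codon 1: UUG Leu / CUC Leu — synonymous.
Codon 2: UGG Trp / UGG Trp — identical.
Codon 3: UCG Ser / UCG Ser — identical.
Codon 4: CGC Arg / AGA Arg — synonymous.
Codon 5: GGU Gly / GGA Gly — synonymous.
Nonsynonymous differences: 0 → same protein.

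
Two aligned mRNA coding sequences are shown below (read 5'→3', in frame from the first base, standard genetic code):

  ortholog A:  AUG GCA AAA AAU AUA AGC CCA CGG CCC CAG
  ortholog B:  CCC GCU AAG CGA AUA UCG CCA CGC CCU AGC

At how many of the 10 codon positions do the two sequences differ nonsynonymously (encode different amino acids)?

3

Codon 1: AUG Met / CCC Pro — nonsynonymous.
Codon 2: GCA Ala / GCU Ala — synonymous.
Codon 3: AAA Lys / AAG Lys — synonymous.
Codon 4: AAU Asn / CGA Arg — nonsynonymous.
Codon 5: AUA Ile / AUA Ile — identical.
Codon 6: AGC Ser / UCG Ser — synonymous.
Codon 7: CCA Pro / CCA Pro — identical.
Codon 8: CGG Arg / CGC Arg — synonymous.
Codon 9: CCC Pro / CCU Pro — synonymous.
Codon 10: CAG Gln / AGC Ser — nonsynonymous.
Nonsynonymous differences: 3.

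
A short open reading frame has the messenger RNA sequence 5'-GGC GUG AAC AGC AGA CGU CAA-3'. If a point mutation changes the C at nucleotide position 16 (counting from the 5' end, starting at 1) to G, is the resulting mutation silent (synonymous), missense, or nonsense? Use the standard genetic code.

Position 16 falls in codon 6: CGU → Arg.
After the substitution the codon is GGU → Gly.
Arg ≠ Gly, so this is a missense mutation.

missense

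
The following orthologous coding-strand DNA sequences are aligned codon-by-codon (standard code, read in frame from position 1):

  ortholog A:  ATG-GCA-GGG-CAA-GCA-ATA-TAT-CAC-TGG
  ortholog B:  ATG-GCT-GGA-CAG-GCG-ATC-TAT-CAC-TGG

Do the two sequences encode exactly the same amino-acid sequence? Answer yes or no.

Codon 1: ATG Met / ATG Met — identical.
Codon 2: GCA Ala / GCT Ala — synonymous.
Codon 3: GGG Gly / GGA Gly — synonymous.
Codon 4: CAA Gln / CAG Gln — synonymous.
Codon 5: GCA Ala / GCG Ala — synonymous.
Codon 6: ATA Ile / ATC Ile — synonymous.
Codon 7: TAT Tyr / TAT Tyr — identical.
Codon 8: CAC His / CAC His — identical.
Codon 9: TGG Trp / TGG Trp — identical.
Nonsynonymous differences: 0 → same protein.

yes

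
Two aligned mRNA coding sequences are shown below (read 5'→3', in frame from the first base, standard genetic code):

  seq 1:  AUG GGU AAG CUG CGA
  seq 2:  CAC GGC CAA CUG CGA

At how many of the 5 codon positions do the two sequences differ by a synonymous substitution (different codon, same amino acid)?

1

Codon 1: AUG Met / CAC His — nonsynonymous.
Codon 2: GGU Gly / GGC Gly — synonymous.
Codon 3: AAG Lys / CAA Gln — nonsynonymous.
Codon 4: CUG Leu / CUG Leu — identical.
Codon 5: CGA Arg / CGA Arg — identical.
Synonymous differences: 1.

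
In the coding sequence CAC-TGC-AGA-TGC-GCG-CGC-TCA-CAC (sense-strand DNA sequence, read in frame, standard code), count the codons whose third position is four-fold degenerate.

3

Codon 1 CAC (His): third position 2-fold.
Codon 2 TGC (Cys): third position 2-fold.
Codon 3 AGA (Arg): third position 2-fold.
Codon 4 TGC (Cys): third position 2-fold.
Codon 5 GCG (Ala): third position 4-fold.
Codon 6 CGC (Arg): third position 4-fold.
Codon 7 TCA (Ser): third position 4-fold.
Codon 8 CAC (His): third position 2-fold.
Four-fold degenerate third positions: 3.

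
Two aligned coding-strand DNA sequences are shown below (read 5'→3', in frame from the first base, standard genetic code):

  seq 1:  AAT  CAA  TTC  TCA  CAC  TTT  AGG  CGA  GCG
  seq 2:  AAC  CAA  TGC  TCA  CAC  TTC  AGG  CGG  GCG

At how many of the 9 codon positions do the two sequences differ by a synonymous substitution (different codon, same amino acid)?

Codon 1: AAT Asn / AAC Asn — synonymous.
Codon 2: CAA Gln / CAA Gln — identical.
Codon 3: TTC Phe / TGC Cys — nonsynonymous.
Codon 4: TCA Ser / TCA Ser — identical.
Codon 5: CAC His / CAC His — identical.
Codon 6: TTT Phe / TTC Phe — synonymous.
Codon 7: AGG Arg / AGG Arg — identical.
Codon 8: CGA Arg / CGG Arg — synonymous.
Codon 9: GCG Ala / GCG Ala — identical.
Synonymous differences: 3.

3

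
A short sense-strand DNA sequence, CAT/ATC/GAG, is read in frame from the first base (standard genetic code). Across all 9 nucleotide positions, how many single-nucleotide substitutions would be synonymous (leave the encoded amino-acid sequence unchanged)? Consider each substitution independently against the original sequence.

Codon 1 (CAT, His): 1 synonymous substitution.
Codon 2 (ATC, Ile): 2 synonymous substitutions.
Codon 3 (GAG, Glu): 1 synonymous substitution.
Total: 1 + 2 + 1 = 4.

4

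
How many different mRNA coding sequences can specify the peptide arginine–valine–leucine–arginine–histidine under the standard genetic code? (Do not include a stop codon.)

Arg: 6 codons.
Val: 4 codons.
Leu: 6 codons.
Arg: 6 codons.
His: 2 codons.
6 × 4 × 6 × 6 × 2 = 1728.

1728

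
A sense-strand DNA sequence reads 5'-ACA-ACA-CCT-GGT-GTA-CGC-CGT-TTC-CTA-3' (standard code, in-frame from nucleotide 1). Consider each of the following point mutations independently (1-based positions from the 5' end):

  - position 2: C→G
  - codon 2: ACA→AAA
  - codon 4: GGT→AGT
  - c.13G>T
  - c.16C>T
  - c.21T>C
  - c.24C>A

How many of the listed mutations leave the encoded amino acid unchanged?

1

Codon 1: ACA (Thr) → AGA (Arg) — missense.
Codon 2: ACA (Thr) → AAA (Lys) — missense.
Codon 4: GGT (Gly) → AGT (Ser) — missense.
Codon 5: GTA (Val) → TTA (Leu) — missense.
Codon 6: CGC (Arg) → TGC (Cys) — missense.
Codon 7: CGT (Arg) → CGC (Arg) — synonymous.
Codon 8: TTC (Phe) → TTA (Leu) — missense.
Synonymous: 1 of 7.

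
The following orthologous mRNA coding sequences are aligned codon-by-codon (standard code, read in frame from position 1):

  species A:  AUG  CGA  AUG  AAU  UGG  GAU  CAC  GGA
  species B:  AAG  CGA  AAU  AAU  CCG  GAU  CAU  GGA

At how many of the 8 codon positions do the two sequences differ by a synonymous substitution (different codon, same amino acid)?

1

Codon 1: AUG Met / AAG Lys — nonsynonymous.
Codon 2: CGA Arg / CGA Arg — identical.
Codon 3: AUG Met / AAU Asn — nonsynonymous.
Codon 4: AAU Asn / AAU Asn — identical.
Codon 5: UGG Trp / CCG Pro — nonsynonymous.
Codon 6: GAU Asp / GAU Asp — identical.
Codon 7: CAC His / CAU His — synonymous.
Codon 8: GGA Gly / GGA Gly — identical.
Synonymous differences: 1.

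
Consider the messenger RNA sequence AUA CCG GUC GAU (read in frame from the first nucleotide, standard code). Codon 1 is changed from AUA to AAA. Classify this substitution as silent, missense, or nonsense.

Position 2 falls in codon 1: AUA → Ile.
After the substitution the codon is AAA → Lys.
Ile ≠ Lys, so this is a missense mutation.

missense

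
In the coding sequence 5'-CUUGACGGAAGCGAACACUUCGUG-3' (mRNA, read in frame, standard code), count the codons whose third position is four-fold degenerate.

Codon 1 CUU (Leu): third position 4-fold.
Codon 2 GAC (Asp): third position 2-fold.
Codon 3 GGA (Gly): third position 4-fold.
Codon 4 AGC (Ser): third position 2-fold.
Codon 5 GAA (Glu): third position 2-fold.
Codon 6 CAC (His): third position 2-fold.
Codon 7 UUC (Phe): third position 2-fold.
Codon 8 GUG (Val): third position 4-fold.
Four-fold degenerate third positions: 3.

3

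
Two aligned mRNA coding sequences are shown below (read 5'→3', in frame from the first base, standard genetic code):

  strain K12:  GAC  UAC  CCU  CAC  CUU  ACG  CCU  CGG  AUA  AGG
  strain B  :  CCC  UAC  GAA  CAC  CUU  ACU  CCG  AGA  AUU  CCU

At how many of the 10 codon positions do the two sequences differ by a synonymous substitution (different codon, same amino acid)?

Codon 1: GAC Asp / CCC Pro — nonsynonymous.
Codon 2: UAC Tyr / UAC Tyr — identical.
Codon 3: CCU Pro / GAA Glu — nonsynonymous.
Codon 4: CAC His / CAC His — identical.
Codon 5: CUU Leu / CUU Leu — identical.
Codon 6: ACG Thr / ACU Thr — synonymous.
Codon 7: CCU Pro / CCG Pro — synonymous.
Codon 8: CGG Arg / AGA Arg — synonymous.
Codon 9: AUA Ile / AUU Ile — synonymous.
Codon 10: AGG Arg / CCU Pro — nonsynonymous.
Synonymous differences: 4.

4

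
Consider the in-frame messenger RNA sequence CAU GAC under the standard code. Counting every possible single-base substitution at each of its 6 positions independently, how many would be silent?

Codon 1 (CAU, His): 1 synonymous substitution.
Codon 2 (GAC, Asp): 1 synonymous substitution.
Total: 1 + 1 = 2.

2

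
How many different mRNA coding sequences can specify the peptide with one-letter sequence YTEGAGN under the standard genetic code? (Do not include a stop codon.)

Tyr: 2 codons.
Thr: 4 codons.
Glu: 2 codons.
Gly: 4 codons.
Ala: 4 codons.
Gly: 4 codons.
Asn: 2 codons.
2 × 4 × 2 × 4 × 4 × 4 × 2 = 2048.

2048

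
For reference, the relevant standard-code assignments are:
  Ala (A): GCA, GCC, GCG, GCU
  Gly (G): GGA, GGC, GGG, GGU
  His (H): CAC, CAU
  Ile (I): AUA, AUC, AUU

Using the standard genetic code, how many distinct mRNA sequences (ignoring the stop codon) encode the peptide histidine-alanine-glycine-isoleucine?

His: 2 codons.
Ala: 4 codons.
Gly: 4 codons.
Ile: 3 codons.
2 × 4 × 4 × 3 = 96.

96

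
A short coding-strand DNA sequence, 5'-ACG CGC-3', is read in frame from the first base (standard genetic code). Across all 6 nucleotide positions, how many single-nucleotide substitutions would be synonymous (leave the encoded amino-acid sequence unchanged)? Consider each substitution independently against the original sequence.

6

Codon 1 (ACG, Thr): 3 synonymous substitutions.
Codon 2 (CGC, Arg): 3 synonymous substitutions.
Total: 3 + 3 = 6.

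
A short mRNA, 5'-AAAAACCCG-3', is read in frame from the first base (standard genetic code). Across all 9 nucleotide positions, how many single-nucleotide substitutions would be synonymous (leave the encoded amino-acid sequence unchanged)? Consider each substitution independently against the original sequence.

Codon 1 (AAA, Lys): 1 synonymous substitution.
Codon 2 (AAC, Asn): 1 synonymous substitution.
Codon 3 (CCG, Pro): 3 synonymous substitutions.
Total: 1 + 1 + 3 = 5.

5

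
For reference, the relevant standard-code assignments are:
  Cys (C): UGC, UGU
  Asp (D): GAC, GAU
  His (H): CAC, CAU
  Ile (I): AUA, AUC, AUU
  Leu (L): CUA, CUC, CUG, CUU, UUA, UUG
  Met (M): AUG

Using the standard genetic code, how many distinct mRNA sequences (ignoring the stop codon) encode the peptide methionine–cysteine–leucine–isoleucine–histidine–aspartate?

144

Met: 1 codon.
Cys: 2 codons.
Leu: 6 codons.
Ile: 3 codons.
His: 2 codons.
Asp: 2 codons.
1 × 2 × 6 × 3 × 2 × 2 = 144.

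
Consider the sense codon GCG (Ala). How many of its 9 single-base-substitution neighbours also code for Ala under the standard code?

Position 1: none → 0 synonymous.
Position 2: none → 0 synonymous.
Position 3: GCT, GCC, GCA → 3 synonymous.
Total: 0 + 0 + 3 = 3.

3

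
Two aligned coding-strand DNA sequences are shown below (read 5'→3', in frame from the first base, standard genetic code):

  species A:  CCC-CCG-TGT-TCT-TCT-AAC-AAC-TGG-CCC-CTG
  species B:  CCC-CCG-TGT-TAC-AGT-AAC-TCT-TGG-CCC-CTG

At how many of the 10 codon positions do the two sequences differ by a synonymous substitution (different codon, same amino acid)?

1

Codon 1: CCC Pro / CCC Pro — identical.
Codon 2: CCG Pro / CCG Pro — identical.
Codon 3: TGT Cys / TGT Cys — identical.
Codon 4: TCT Ser / TAC Tyr — nonsynonymous.
Codon 5: TCT Ser / AGT Ser — synonymous.
Codon 6: AAC Asn / AAC Asn — identical.
Codon 7: AAC Asn / TCT Ser — nonsynonymous.
Codon 8: TGG Trp / TGG Trp — identical.
Codon 9: CCC Pro / CCC Pro — identical.
Codon 10: CTG Leu / CTG Leu — identical.
Synonymous differences: 1.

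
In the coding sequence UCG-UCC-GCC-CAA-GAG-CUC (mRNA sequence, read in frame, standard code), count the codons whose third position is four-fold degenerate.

4

Codon 1 UCG (Ser): third position 4-fold.
Codon 2 UCC (Ser): third position 4-fold.
Codon 3 GCC (Ala): third position 4-fold.
Codon 4 CAA (Gln): third position 2-fold.
Codon 5 GAG (Glu): third position 2-fold.
Codon 6 CUC (Leu): third position 4-fold.
Four-fold degenerate third positions: 4.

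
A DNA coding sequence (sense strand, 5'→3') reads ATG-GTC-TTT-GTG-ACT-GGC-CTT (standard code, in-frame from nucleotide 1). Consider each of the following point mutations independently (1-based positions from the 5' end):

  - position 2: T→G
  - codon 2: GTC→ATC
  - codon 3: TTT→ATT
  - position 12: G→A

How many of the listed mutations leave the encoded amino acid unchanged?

Codon 1: ATG (Met) → AGG (Arg) — missense.
Codon 2: GTC (Val) → ATC (Ile) — missense.
Codon 3: TTT (Phe) → ATT (Ile) — missense.
Codon 4: GTG (Val) → GTA (Val) — synonymous.
Synonymous: 1 of 4.

1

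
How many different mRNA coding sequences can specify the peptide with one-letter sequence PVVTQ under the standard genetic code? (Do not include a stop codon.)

Pro: 4 codons.
Val: 4 codons.
Val: 4 codons.
Thr: 4 codons.
Gln: 2 codons.
4 × 4 × 4 × 4 × 2 = 512.

512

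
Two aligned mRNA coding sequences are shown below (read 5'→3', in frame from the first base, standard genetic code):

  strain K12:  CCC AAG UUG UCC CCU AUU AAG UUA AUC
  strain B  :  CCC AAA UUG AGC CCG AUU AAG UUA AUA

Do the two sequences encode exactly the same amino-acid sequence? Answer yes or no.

Codon 1: CCC Pro / CCC Pro — identical.
Codon 2: AAG Lys / AAA Lys — synonymous.
Codon 3: UUG Leu / UUG Leu — identical.
Codon 4: UCC Ser / AGC Ser — synonymous.
Codon 5: CCU Pro / CCG Pro — synonymous.
Codon 6: AUU Ile / AUU Ile — identical.
Codon 7: AAG Lys / AAG Lys — identical.
Codon 8: UUA Leu / UUA Leu — identical.
Codon 9: AUC Ile / AUA Ile — synonymous.
Nonsynonymous differences: 0 → same protein.

yes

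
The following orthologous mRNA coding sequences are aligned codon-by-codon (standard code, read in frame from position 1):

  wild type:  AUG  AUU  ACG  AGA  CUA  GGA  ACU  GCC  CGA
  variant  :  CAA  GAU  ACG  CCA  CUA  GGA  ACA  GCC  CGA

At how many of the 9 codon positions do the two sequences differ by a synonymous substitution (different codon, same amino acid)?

1

Codon 1: AUG Met / CAA Gln — nonsynonymous.
Codon 2: AUU Ile / GAU Asp — nonsynonymous.
Codon 3: ACG Thr / ACG Thr — identical.
Codon 4: AGA Arg / CCA Pro — nonsynonymous.
Codon 5: CUA Leu / CUA Leu — identical.
Codon 6: GGA Gly / GGA Gly — identical.
Codon 7: ACU Thr / ACA Thr — synonymous.
Codon 8: GCC Ala / GCC Ala — identical.
Codon 9: CGA Arg / CGA Arg — identical.
Synonymous differences: 1.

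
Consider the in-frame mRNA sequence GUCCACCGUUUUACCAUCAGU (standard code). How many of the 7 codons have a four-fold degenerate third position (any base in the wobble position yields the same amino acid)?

Codon 1 GUC (Val): third position 4-fold.
Codon 2 CAC (His): third position 2-fold.
Codon 3 CGU (Arg): third position 4-fold.
Codon 4 UUU (Phe): third position 2-fold.
Codon 5 ACC (Thr): third position 4-fold.
Codon 6 AUC (Ile): third position 3-fold.
Codon 7 AGU (Ser): third position 2-fold.
Four-fold degenerate third positions: 3.

3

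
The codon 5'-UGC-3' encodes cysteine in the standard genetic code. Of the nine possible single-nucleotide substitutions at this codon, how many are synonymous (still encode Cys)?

Position 1: none → 0 synonymous.
Position 2: none → 0 synonymous.
Position 3: UGU → 1 synonymous.
Total: 0 + 0 + 1 = 1.

1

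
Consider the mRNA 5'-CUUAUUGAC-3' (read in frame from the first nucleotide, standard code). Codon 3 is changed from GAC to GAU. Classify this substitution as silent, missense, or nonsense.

silent

Position 9 falls in codon 3: GAC → Asp.
After the substitution the codon is GAU → Asp.
Both encode Asp, so the change is synonymous.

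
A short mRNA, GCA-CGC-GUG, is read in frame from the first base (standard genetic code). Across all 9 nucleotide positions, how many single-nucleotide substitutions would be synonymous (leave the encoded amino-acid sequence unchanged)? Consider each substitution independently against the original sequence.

9

Codon 1 (GCA, Ala): 3 synonymous substitutions.
Codon 2 (CGC, Arg): 3 synonymous substitutions.
Codon 3 (GUG, Val): 3 synonymous substitutions.
Total: 3 + 3 + 3 = 9.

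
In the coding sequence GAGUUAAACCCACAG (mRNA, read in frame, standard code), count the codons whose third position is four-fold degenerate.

Codon 1 GAG (Glu): third position 2-fold.
Codon 2 UUA (Leu): third position 2-fold.
Codon 3 AAC (Asn): third position 2-fold.
Codon 4 CCA (Pro): third position 4-fold.
Codon 5 CAG (Gln): third position 2-fold.
Four-fold degenerate third positions: 1.

1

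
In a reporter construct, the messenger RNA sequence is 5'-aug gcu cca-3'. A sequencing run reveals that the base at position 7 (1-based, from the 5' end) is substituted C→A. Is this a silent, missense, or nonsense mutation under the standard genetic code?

missense

Position 7 falls in codon 3: CCA → Pro.
After the substitution the codon is ACA → Thr.
Pro ≠ Thr, so this is a missense mutation.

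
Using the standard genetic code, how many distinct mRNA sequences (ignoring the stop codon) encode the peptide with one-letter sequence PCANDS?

Pro: 4 codons.
Cys: 2 codons.
Ala: 4 codons.
Asn: 2 codons.
Asp: 2 codons.
Ser: 6 codons.
4 × 2 × 4 × 2 × 2 × 6 = 768.

768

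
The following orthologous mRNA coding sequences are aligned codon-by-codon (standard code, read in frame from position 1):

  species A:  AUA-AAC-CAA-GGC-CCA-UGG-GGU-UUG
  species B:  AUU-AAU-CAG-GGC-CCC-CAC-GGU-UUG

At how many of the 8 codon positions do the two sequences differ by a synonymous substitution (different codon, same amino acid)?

4

Codon 1: AUA Ile / AUU Ile — synonymous.
Codon 2: AAC Asn / AAU Asn — synonymous.
Codon 3: CAA Gln / CAG Gln — synonymous.
Codon 4: GGC Gly / GGC Gly — identical.
Codon 5: CCA Pro / CCC Pro — synonymous.
Codon 6: UGG Trp / CAC His — nonsynonymous.
Codon 7: GGU Gly / GGU Gly — identical.
Codon 8: UUG Leu / UUG Leu — identical.
Synonymous differences: 4.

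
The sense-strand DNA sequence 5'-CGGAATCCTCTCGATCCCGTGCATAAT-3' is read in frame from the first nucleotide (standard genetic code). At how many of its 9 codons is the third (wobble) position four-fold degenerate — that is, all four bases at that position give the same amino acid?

Codon 1 CGG (Arg): third position 4-fold.
Codon 2 AAT (Asn): third position 2-fold.
Codon 3 CCT (Pro): third position 4-fold.
Codon 4 CTC (Leu): third position 4-fold.
Codon 5 GAT (Asp): third position 2-fold.
Codon 6 CCC (Pro): third position 4-fold.
Codon 7 GTG (Val): third position 4-fold.
Codon 8 CAT (His): third position 2-fold.
Codon 9 AAT (Asn): third position 2-fold.
Four-fold degenerate third positions: 5.

5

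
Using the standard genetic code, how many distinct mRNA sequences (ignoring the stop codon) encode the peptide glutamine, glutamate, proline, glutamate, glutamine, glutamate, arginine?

Gln: 2 codons.
Glu: 2 codons.
Pro: 4 codons.
Glu: 2 codons.
Gln: 2 codons.
Glu: 2 codons.
Arg: 6 codons.
2 × 2 × 4 × 2 × 2 × 2 × 6 = 768.

768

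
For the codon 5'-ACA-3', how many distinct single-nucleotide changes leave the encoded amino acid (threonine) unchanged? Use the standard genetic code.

Position 1: none → 0 synonymous.
Position 2: none → 0 synonymous.
Position 3: ACT, ACC, ACG → 3 synonymous.
Total: 0 + 0 + 3 = 3.

3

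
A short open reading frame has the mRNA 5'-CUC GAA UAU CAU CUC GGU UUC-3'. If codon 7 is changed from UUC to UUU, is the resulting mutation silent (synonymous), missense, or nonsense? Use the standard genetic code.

Position 21 falls in codon 7: UUC → Phe.
After the substitution the codon is UUU → Phe.
Both encode Phe, so the change is synonymous.

silent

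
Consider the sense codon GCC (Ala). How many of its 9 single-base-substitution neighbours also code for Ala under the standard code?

Position 1: none → 0 synonymous.
Position 2: none → 0 synonymous.
Position 3: GCT, GCA, GCG → 3 synonymous.
Total: 0 + 0 + 3 = 3.

3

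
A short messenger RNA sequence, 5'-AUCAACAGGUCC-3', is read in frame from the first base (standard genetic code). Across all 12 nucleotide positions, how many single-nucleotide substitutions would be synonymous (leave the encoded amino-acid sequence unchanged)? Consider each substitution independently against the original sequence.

Codon 1 (AUC, Ile): 2 synonymous substitutions.
Codon 2 (AAC, Asn): 1 synonymous substitution.
Codon 3 (AGG, Arg): 2 synonymous substitutions.
Codon 4 (UCC, Ser): 3 synonymous substitutions.
Total: 2 + 1 + 2 + 3 = 8.

8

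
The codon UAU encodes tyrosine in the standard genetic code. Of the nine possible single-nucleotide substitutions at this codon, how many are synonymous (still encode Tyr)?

Position 1: none → 0 synonymous.
Position 2: none → 0 synonymous.
Position 3: UAC → 1 synonymous.
Total: 0 + 0 + 1 = 1.

1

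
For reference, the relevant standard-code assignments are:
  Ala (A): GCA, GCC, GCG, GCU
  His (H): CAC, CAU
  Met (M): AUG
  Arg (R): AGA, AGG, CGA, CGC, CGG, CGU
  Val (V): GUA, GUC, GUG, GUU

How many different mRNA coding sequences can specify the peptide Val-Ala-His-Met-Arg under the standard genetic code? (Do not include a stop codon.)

192

Val: 4 codons.
Ala: 4 codons.
His: 2 codons.
Met: 1 codon.
Arg: 6 codons.
4 × 4 × 2 × 1 × 6 = 192.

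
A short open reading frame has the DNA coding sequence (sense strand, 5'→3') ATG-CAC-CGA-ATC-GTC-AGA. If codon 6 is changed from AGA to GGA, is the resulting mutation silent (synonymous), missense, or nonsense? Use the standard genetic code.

Position 16 falls in codon 6: AGA → Arg.
After the substitution the codon is GGA → Gly.
Arg ≠ Gly, so this is a missense mutation.

missense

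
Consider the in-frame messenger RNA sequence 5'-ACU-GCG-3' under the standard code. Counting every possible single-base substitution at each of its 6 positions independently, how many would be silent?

Codon 1 (ACU, Thr): 3 synonymous substitutions.
Codon 2 (GCG, Ala): 3 synonymous substitutions.
Total: 3 + 3 = 6.

6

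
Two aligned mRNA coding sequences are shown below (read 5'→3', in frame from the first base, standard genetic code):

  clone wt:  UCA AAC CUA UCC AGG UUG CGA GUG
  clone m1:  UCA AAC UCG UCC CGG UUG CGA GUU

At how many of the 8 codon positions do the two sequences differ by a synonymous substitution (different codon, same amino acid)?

2

Codon 1: UCA Ser / UCA Ser — identical.
Codon 2: AAC Asn / AAC Asn — identical.
Codon 3: CUA Leu / UCG Ser — nonsynonymous.
Codon 4: UCC Ser / UCC Ser — identical.
Codon 5: AGG Arg / CGG Arg — synonymous.
Codon 6: UUG Leu / UUG Leu — identical.
Codon 7: CGA Arg / CGA Arg — identical.
Codon 8: GUG Val / GUU Val — synonymous.
Synonymous differences: 2.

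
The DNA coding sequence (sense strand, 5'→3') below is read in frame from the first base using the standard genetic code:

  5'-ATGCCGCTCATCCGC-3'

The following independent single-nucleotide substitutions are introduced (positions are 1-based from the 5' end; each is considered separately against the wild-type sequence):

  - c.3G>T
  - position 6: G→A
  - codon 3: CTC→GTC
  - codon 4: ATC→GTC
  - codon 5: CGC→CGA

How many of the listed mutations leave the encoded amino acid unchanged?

2

Codon 1: ATG (Met) → ATT (Ile) — missense.
Codon 2: CCG (Pro) → CCA (Pro) — synonymous.
Codon 3: CTC (Leu) → GTC (Val) — missense.
Codon 4: ATC (Ile) → GTC (Val) — missense.
Codon 5: CGC (Arg) → CGA (Arg) — synonymous.
Synonymous: 2 of 5.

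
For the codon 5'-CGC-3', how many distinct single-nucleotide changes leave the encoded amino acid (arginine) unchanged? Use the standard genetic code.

Position 1: none → 0 synonymous.
Position 2: none → 0 synonymous.
Position 3: CGT, CGA, CGG → 3 synonymous.
Total: 0 + 0 + 3 = 3.

3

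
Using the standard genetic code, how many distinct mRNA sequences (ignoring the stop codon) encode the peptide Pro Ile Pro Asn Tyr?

Pro: 4 codons.
Ile: 3 codons.
Pro: 4 codons.
Asn: 2 codons.
Tyr: 2 codons.
4 × 3 × 4 × 2 × 2 = 192.

192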